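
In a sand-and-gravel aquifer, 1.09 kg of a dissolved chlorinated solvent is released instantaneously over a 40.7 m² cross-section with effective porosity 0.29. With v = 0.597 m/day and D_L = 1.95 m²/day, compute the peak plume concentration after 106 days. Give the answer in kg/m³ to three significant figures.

0.00181 kg/m³

The peak of an instantaneous 1D plume sits at x = vt; there the Gaussian factor is 1 and C_max = M/(n_e·A·√(4πDt)), where n_e·A is the pore area the mass is dissolved in.
√(4πDt) = √(4π × 1.95 × 106) = 50.97 m, so C_max = 1.09/(0.29 × 40.7 × 50.97) = 0.00181 kg/m³.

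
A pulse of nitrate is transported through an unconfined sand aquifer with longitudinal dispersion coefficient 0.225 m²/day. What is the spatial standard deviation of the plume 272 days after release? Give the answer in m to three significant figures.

Dispersive spreading gives a Gaussian with σ² = 2Dt; advection only shifts the center.
σ = √(2 × 0.225 × 272) = 11.1 m.

11.1 m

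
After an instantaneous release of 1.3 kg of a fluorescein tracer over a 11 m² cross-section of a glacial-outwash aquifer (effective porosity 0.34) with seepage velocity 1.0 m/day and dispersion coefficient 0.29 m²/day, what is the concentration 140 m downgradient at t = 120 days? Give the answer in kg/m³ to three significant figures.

For an instantaneous plane source, C(x,t) = M/(n_e·A·√(4πDt)) · exp(−(x−vt)²/(4Dt)), with n_e·A the pore (flow) area.
Plume center vt = 1.0 × 120 = 120 m, so the well at 140 m is 20 m downgradient of the peak.
√(4πDt) = 20.91 m, giving peak height M/(n_e·A·√(4πDt)) = 1.3/(0.34 × 11 × 20.91) = 0.01662 kg/m³.
(x−vt)²/(4Dt) = (20)²/(4 × 0.29 × 120) = 2.874; exp(−2.874) = 0.05647.
C = 0.01662 × 0.05647 = 0.000939 kg/m³.

0.000939 kg/m³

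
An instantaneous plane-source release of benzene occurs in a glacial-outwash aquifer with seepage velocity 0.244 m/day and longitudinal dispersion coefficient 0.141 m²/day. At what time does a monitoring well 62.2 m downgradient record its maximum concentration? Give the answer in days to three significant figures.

For the 1D instantaneous-source solution, setting ∂C/∂t = 0 at fixed x gives v²t² + 2Dt − x² = 0, so t = (√(D² + v²x²) − D)/v².
√(D² + v²x²) = √(0.141² + 0.244² × 62.2²) = 15.18; v² = 0.059536.
t = (15.18 − 0.141)/0.059536 = 253 days (vs. the pure-advection estimate x/v = 255 d).

253 days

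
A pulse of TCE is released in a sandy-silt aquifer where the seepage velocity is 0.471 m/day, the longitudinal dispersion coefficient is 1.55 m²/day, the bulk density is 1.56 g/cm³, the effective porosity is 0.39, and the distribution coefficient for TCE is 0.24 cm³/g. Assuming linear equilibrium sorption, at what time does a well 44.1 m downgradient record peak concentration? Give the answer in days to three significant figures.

Retardation factor R = 1 + ρ_b·K_d/n = 1 + 1.56 × 0.24/0.39 = 1.960.
Sorption retards both mechanisms: v_R = v/R = 0.2403 m/day, D_R = D/R = 0.7908 m²/day.
Peak time from v_R²t² + 2D_R t − x² = 0: t = (√(D_R² + v_R²x²) − D_R)/v_R².
√(D_R² + v_R²x²) = √(0.7908² + 0.2403² × 44.1²) = 10.63; v_R² = 0.05774.
t = (10.63 − 0.7908)/0.05774 = 170 days.

170 days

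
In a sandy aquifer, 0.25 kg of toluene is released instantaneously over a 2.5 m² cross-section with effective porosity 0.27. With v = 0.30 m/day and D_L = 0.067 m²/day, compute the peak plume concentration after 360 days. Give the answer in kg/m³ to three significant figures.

0.0213 kg/m³

The peak of an instantaneous 1D plume sits at x = vt; there the Gaussian factor is 1 and C_max = M/(n_e·A·√(4πDt)), where n_e·A is the pore area the mass is dissolved in.
√(4πDt) = √(4π × 0.067 × 360) = 17.41 m, so C_max = 0.25/(0.27 × 2.5 × 17.41) = 0.0213 kg/m³.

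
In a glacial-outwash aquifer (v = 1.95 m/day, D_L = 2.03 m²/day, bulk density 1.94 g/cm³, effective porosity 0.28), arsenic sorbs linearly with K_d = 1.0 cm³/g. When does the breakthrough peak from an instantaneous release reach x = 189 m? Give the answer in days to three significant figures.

764 days

Retardation factor R = 1 + ρ_b·K_d/n = 1 + 1.94 × 1.0/0.28 = 7.929.
Sorption retards both mechanisms: v_R = v/R = 0.2459 m/day, D_R = D/R = 0.2560 m²/day.
Peak time from v_R²t² + 2D_R t − x² = 0: t = (√(D_R² + v_R²x²) − D_R)/v_R².
√(D_R² + v_R²x²) = √(0.2560² + 0.2459² × 189²) = 46.48; v_R² = 0.06047.
t = (46.48 − 0.2560)/0.06047 = 764 days.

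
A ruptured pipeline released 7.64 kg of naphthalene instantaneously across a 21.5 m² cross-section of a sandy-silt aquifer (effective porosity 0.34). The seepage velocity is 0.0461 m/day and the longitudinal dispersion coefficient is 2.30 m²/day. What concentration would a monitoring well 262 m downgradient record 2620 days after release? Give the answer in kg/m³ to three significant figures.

For an instantaneous plane source, C(x,t) = M/(n_e·A·√(4πDt)) · exp(−(x−vt)²/(4Dt)), with n_e·A the pore (flow) area.
Plume center vt = 0.0461 × 2620 = 120.782 m, so the well at 262 m is 141.218 m downgradient of the peak.
√(4πDt) = 275.2 m, giving peak height M/(n_e·A·√(4πDt)) = 7.64/(0.34 × 21.5 × 275.2) = 0.003798 kg/m³.
(x−vt)²/(4Dt) = (141.218)²/(4 × 2.30 × 2620) = 0.8274; exp(−0.8274) = 0.4372.
C = 0.003798 × 0.4372 = 0.00166 kg/m³.

0.00166 kg/m³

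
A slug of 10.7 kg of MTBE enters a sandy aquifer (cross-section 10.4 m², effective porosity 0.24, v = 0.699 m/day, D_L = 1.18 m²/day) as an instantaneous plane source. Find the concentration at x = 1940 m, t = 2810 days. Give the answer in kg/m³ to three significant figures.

For an instantaneous plane source, C(x,t) = M/(n_e·A·√(4πDt)) · exp(−(x−vt)²/(4Dt)), with n_e·A the pore (flow) area.
Plume center vt = 0.699 × 2810 = 1964.19 m, so the well at 1940 m is 24.19 m upgradient of the peak.
√(4πDt) = 204.1 m, giving peak height M/(n_e·A·√(4πDt)) = 10.7/(0.24 × 10.4 × 204.1) = 0.02100 kg/m³.
(x−vt)²/(4Dt) = (-24.19)²/(4 × 1.18 × 2810) = 0.04412; exp(−0.04412) = 0.9568.
C = 0.02100 × 0.9568 = 0.0201 kg/m³.

0.0201 kg/m³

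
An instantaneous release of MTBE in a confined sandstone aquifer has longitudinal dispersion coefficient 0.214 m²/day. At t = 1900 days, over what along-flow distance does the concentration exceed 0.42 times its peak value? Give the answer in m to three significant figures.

The plume is Gaussian with σ = √(2Dt) = √(2 × 0.214 × 1900) = 28.52 m.
C/C_peak = exp(−Δx²/(2σ²)) = 0.42 ⇒ Δx = σ·√(−2 ln 0.42) = 28.52 × 1.317 = 37.56 m.
Width = 2Δx = 75.1 m.

75.1 m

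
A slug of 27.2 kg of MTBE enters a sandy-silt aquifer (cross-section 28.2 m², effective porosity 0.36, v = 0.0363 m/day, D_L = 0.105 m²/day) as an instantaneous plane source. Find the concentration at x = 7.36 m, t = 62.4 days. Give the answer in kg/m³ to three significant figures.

For an instantaneous plane source, C(x,t) = M/(n_e·A·√(4πDt)) · exp(−(x−vt)²/(4Dt)), with n_e·A the pore (flow) area.
Plume center vt = 0.0363 × 62.4 = 2.26512 m, so the well at 7.36 m is 5.09488 m downgradient of the peak.
√(4πDt) = 9.074 m, giving peak height M/(n_e·A·√(4πDt)) = 27.2/(0.36 × 28.2 × 9.074) = 0.2953 kg/m³.
(x−vt)²/(4Dt) = (5.09488)²/(4 × 0.105 × 62.4) = 0.9905; exp(−0.9905) = 0.3714.
C = 0.2953 × 0.3714 = 0.110 kg/m³.

0.110 kg/m³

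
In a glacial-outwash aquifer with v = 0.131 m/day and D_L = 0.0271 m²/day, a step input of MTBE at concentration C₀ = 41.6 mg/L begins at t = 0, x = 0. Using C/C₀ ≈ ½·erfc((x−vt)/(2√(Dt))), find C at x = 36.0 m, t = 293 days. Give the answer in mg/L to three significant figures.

30.2 mg/L

For a continuous step input, C/C₀ ≈ ½·erfc((x−vt)/(2√(Dt))).
vt = 0.131 × 293 = 38.383 m and 2√(Dt) = 2√(0.0271 × 293) = 5.636 m.
Argument (x−vt)/(2√(Dt)) = (36.0 − 38.383)/5.636 = -0.4228; ½·erfc(-0.4228) = 0.7251.
C = 41.6 × 0.7251 = 30.2 mg/L.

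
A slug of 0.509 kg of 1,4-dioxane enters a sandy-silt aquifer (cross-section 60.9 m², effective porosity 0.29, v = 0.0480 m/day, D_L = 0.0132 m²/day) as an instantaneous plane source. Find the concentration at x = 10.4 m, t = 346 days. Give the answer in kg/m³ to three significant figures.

For an instantaneous plane source, C(x,t) = M/(n_e·A·√(4πDt)) · exp(−(x−vt)²/(4Dt)), with n_e·A the pore (flow) area.
Plume center vt = 0.0480 × 346 = 16.608 m, so the well at 10.4 m is 6.208 m upgradient of the peak.
√(4πDt) = 7.576 m, giving peak height M/(n_e·A·√(4πDt)) = 0.509/(0.29 × 60.9 × 7.576) = 0.003804 kg/m³.
(x−vt)²/(4Dt) = (-6.208)²/(4 × 0.0132 × 346) = 2.110; exp(−2.110) = 0.1212.
C = 0.003804 × 0.1212 = 0.000461 kg/m³.

0.000461 kg/m³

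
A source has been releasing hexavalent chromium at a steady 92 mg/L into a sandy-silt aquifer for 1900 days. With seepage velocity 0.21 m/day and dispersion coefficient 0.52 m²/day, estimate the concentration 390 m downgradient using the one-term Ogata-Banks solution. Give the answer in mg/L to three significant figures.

For a continuous step input, C/C₀ ≈ ½·erfc((x−vt)/(2√(Dt))).
vt = 0.21 × 1900 = 399 m and 2√(Dt) = 2√(0.52 × 1900) = 62.86 m.
Argument (x−vt)/(2√(Dt)) = (390 − 399)/62.86 = -0.1432; ½·erfc(-0.1432) = 0.5802.
C = 92 × 0.5802 = 53.4 mg/L.

53.4 mg/L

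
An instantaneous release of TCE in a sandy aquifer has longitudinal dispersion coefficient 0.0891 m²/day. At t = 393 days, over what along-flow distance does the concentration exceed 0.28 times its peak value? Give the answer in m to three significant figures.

26.7 m

The plume is Gaussian with σ = √(2Dt) = √(2 × 0.0891 × 393) = 8.369 m.
C/C_peak = exp(−Δx²/(2σ²)) = 0.28 ⇒ Δx = σ·√(−2 ln 0.28) = 8.369 × 1.596 = 13.36 m.
Width = 2Δx = 26.7 m.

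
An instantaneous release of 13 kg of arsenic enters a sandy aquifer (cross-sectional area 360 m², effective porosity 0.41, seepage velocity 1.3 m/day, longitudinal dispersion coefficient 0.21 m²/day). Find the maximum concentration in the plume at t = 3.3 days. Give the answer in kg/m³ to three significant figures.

0.0298 kg/m³

The peak of an instantaneous 1D plume sits at x = vt; there the Gaussian factor is 1 and C_max = M/(n_e·A·√(4πDt)), where n_e·A is the pore area the mass is dissolved in.
√(4πDt) = √(4π × 0.21 × 3.3) = 2.951 m, so C_max = 13/(0.41 × 360 × 2.951) = 0.0298 kg/m³.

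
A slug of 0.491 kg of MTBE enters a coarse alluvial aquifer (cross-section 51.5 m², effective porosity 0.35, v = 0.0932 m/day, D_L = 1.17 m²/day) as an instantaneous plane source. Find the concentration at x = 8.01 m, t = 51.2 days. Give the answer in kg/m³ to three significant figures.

For an instantaneous plane source, C(x,t) = M/(n_e·A·√(4πDt)) · exp(−(x−vt)²/(4Dt)), with n_e·A the pore (flow) area.
Plume center vt = 0.0932 × 51.2 = 4.77184 m, so the well at 8.01 m is 3.23816 m downgradient of the peak.
√(4πDt) = 27.44 m, giving peak height M/(n_e·A·√(4πDt)) = 0.491/(0.35 × 51.5 × 27.44) = 0.0009927 kg/m³.
(x−vt)²/(4Dt) = (3.23816)²/(4 × 1.17 × 51.2) = 0.04376; exp(−0.04376) = 0.9572.
C = 0.0009927 × 0.9572 = 0.000950 kg/m³.

0.000950 kg/m³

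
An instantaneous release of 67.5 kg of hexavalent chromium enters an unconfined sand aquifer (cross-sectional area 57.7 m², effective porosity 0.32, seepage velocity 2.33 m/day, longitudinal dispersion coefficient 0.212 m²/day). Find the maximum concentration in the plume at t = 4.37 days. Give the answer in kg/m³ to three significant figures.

1.07 kg/m³

The peak of an instantaneous 1D plume sits at x = vt; there the Gaussian factor is 1 and C_max = M/(n_e·A·√(4πDt)), where n_e·A is the pore area the mass is dissolved in.
√(4πDt) = √(4π × 0.212 × 4.37) = 3.412 m, so C_max = 67.5/(0.32 × 57.7 × 3.412) = 1.07 kg/m³.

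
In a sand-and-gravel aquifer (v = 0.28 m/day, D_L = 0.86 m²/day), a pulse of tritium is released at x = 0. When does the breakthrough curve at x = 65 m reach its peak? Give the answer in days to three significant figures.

For the 1D instantaneous-source solution, setting ∂C/∂t = 0 at fixed x gives v²t² + 2Dt − x² = 0, so t = (√(D² + v²x²) − D)/v².
√(D² + v²x²) = √(0.86² + 0.28² × 65²) = 18.22; v² = 0.0784.
t = (18.22 − 0.86)/0.0784 = 221 days (vs. the pure-advection estimate x/v = 232 d).

221 days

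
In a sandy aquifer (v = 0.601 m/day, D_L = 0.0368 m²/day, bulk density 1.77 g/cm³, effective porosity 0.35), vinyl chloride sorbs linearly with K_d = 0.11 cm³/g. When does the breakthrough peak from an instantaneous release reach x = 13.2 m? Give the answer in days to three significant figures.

Retardation factor R = 1 + ρ_b·K_d/n = 1 + 1.77 × 0.11/0.35 = 1.556.
Sorption retards both mechanisms: v_R = v/R = 0.3862 m/day, D_R = D/R = 0.02365 m²/day.
Peak time from v_R²t² + 2D_R t − x² = 0: t = (√(D_R² + v_R²x²) − D_R)/v_R².
√(D_R² + v_R²x²) = √(0.02365² + 0.3862² × 13.2²) = 5.098; v_R² = 0.1492.
t = (5.098 − 0.02365)/0.1492 = 34.0 days.

34.0 days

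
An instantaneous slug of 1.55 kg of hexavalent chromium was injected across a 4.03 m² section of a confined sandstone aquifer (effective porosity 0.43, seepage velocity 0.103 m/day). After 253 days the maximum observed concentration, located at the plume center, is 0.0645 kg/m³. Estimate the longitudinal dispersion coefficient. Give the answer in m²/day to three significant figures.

At the plume center C_max = M/(n_e·A·√(4πDt)), so D = M²/(4πt·(n_e·A·C_max)²).
n_e·A·C_max = 0.43 × 4.03 × 0.0645 = 0.1118 kg/m.
D = 1.55²/(4π × 253 × 0.1118²) = 0.0605 m²/day.

0.0605 m²/day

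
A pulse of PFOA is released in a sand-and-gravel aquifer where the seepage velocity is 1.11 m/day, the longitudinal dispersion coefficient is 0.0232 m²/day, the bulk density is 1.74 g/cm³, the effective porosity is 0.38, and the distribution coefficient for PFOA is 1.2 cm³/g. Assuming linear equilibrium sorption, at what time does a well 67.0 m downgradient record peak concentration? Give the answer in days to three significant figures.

392 days

Retardation factor R = 1 + ρ_b·K_d/n = 1 + 1.74 × 1.2/0.38 = 6.495.
Sorption retards both mechanisms: v_R = v/R = 0.1709 m/day, D_R = D/R = 0.003572 m²/day.
Peak time from v_R²t² + 2D_R t − x² = 0: t = (√(D_R² + v_R²x²) − D_R)/v_R².
√(D_R² + v_R²x²) = √(0.003572² + 0.1709² × 67.0²) = 11.45; v_R² = 0.02921.
t = (11.45 − 0.003572)/0.02921 = 392 days.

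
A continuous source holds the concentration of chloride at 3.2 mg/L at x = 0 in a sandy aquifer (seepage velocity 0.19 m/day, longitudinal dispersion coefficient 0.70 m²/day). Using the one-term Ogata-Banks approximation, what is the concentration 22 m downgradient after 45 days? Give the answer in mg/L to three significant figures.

For a continuous step input, C/C₀ ≈ ½·erfc((x−vt)/(2√(Dt))).
vt = 0.19 × 45 = 8.55 m and 2√(Dt) = 2√(0.70 × 45) = 11.22 m.
Argument (x−vt)/(2√(Dt)) = (22 − 8.55)/11.22 = 1.199; ½·erfc(1.199) = 0.04498.
C = 3.2 × 0.04498 = 0.144 mg/L.

0.144 mg/L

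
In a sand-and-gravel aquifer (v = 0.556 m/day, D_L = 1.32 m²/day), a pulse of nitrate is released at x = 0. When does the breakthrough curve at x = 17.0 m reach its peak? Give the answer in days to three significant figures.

For the 1D instantaneous-source solution, setting ∂C/∂t = 0 at fixed x gives v²t² + 2Dt − x² = 0, so t = (√(D² + v²x²) − D)/v².
√(D² + v²x²) = √(1.32² + 0.556² × 17.0²) = 9.544; v² = 0.309136.
t = (9.544 − 1.32)/0.309136 = 26.6 days (vs. the pure-advection estimate x/v = 30.6 d).

26.6 days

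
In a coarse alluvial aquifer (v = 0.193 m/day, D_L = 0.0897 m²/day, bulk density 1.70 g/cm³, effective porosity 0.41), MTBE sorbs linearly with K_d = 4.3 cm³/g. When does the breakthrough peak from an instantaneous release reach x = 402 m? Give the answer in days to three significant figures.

Retardation factor R = 1 + ρ_b·K_d/n = 1 + 1.70 × 4.3/0.41 = 18.83.
Sorption retards both mechanisms: v_R = v/R = 0.01025 m/day, D_R = D/R = 0.004764 m²/day.
Peak time from v_R²t² + 2D_R t − x² = 0: t = (√(D_R² + v_R²x²) − D_R)/v_R².
√(D_R² + v_R²x²) = √(0.004764² + 0.01025² × 402²) = 4.121; v_R² = 0.0001051.
t = (4.121 − 0.004764)/0.0001051 = 39200 days.

39200 days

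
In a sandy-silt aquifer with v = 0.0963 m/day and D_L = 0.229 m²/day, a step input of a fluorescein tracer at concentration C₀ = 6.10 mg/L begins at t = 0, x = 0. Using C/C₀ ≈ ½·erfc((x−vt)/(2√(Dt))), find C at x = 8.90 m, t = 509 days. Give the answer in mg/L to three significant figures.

6.07 mg/L

For a continuous step input, C/C₀ ≈ ½·erfc((x−vt)/(2√(Dt))).
vt = 0.0963 × 509 = 49.0167 m and 2√(Dt) = 2√(0.229 × 509) = 21.59 m.
Argument (x−vt)/(2√(Dt)) = (8.90 − 49.0167)/21.59 = -1.858; ½·erfc(-1.858) = 0.9957.
C = 6.10 × 0.9957 = 6.07 mg/L.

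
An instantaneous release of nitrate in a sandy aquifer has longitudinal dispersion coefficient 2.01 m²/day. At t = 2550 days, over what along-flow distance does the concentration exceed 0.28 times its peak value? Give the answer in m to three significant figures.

The plume is Gaussian with σ = √(2Dt) = √(2 × 2.01 × 2550) = 101.2 m.
C/C_peak = exp(−Δx²/(2σ²)) = 0.28 ⇒ Δx = σ·√(−2 ln 0.28) = 101.2 × 1.596 = 161.5 m.
Width = 2Δx = 323 m.

323 m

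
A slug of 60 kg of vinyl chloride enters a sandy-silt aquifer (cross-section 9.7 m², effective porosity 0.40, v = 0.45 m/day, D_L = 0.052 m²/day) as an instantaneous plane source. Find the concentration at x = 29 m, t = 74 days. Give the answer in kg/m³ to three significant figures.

0.669 kg/m³

For an instantaneous plane source, C(x,t) = M/(n_e·A·√(4πDt)) · exp(−(x−vt)²/(4Dt)), with n_e·A the pore (flow) area.
Plume center vt = 0.45 × 74 = 33.3 m, so the well at 29 m is 4.3 m upgradient of the peak.
√(4πDt) = 6.954 m, giving peak height M/(n_e·A·√(4πDt)) = 60/(0.40 × 9.7 × 6.954) = 2.224 kg/m³.
(x−vt)²/(4Dt) = (-4.3)²/(4 × 0.052 × 74) = 1.201; exp(−1.201) = 0.3009.
C = 2.224 × 0.3009 = 0.669 kg/m³.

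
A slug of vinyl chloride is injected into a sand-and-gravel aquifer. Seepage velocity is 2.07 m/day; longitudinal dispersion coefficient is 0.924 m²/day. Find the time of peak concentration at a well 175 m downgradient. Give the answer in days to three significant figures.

For the 1D instantaneous-source solution, setting ∂C/∂t = 0 at fixed x gives v²t² + 2Dt − x² = 0, so t = (√(D² + v²x²) − D)/v².
√(D² + v²x²) = √(0.924² + 2.07² × 175²) = 362.3; v² = 4.2849.
t = (362.3 − 0.924)/4.2849 = 84.3 days (vs. the pure-advection estimate x/v = 84.5 d).

84.3 days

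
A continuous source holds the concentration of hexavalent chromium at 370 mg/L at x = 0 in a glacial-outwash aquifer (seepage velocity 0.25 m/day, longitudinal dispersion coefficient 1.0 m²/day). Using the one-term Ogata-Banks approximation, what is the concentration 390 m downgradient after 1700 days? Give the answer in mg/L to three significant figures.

For a continuous step input, C/C₀ ≈ ½·erfc((x−vt)/(2√(Dt))).
vt = 0.25 × 1700 = 425 m and 2√(Dt) = 2√(1.0 × 1700) = 82.46 m.
Argument (x−vt)/(2√(Dt)) = (390 − 425)/82.46 = -0.4244; ½·erfc(-0.4244) = 0.7258.
C = 370 × 0.7258 = 269 mg/L.

269 mg/L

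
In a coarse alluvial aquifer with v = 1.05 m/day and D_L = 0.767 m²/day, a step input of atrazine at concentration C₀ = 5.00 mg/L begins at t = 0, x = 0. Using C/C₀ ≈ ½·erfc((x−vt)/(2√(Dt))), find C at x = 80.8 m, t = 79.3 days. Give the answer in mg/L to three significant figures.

2.94 mg/L

For a continuous step input, C/C₀ ≈ ½·erfc((x−vt)/(2√(Dt))).
vt = 1.05 × 79.3 = 83.265 m and 2√(Dt) = 2√(0.767 × 79.3) = 15.60 m.
Argument (x−vt)/(2√(Dt)) = (80.8 − 83.265)/15.60 = -0.1580; ½·erfc(-0.1580) = 0.5884.
C = 5.00 × 0.5884 = 2.94 mg/L.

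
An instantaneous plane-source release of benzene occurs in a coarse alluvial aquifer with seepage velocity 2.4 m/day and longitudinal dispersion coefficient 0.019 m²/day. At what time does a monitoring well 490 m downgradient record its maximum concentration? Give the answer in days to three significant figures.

204 days

For the 1D instantaneous-source solution, setting ∂C/∂t = 0 at fixed x gives v²t² + 2Dt − x² = 0, so t = (√(D² + v²x²) − D)/v².
√(D² + v²x²) = √(0.019² + 2.4² × 490²) = 1176; v² = 5.76.
t = (1176 − 0.019)/5.76 = 204 days (vs. the pure-advection estimate x/v = 204 d).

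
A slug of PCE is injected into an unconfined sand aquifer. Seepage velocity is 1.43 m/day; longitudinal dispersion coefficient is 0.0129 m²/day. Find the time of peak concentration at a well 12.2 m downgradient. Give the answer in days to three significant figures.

8.53 days

For the 1D instantaneous-source solution, setting ∂C/∂t = 0 at fixed x gives v²t² + 2Dt − x² = 0, so t = (√(D² + v²x²) − D)/v².
√(D² + v²x²) = √(0.0129² + 1.43² × 12.2²) = 17.45; v² = 2.0449.
t = (17.45 − 0.0129)/2.0449 = 8.53 days (vs. the pure-advection estimate x/v = 8.53 d).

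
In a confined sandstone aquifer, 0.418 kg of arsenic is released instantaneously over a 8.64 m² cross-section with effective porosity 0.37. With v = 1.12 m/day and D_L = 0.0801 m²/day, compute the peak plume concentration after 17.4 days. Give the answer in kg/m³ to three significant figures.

The peak of an instantaneous 1D plume sits at x = vt; there the Gaussian factor is 1 and C_max = M/(n_e·A·√(4πDt)), where n_e·A is the pore area the mass is dissolved in.
√(4πDt) = √(4π × 0.0801 × 17.4) = 4.185 m, so C_max = 0.418/(0.37 × 8.64 × 4.185) = 0.0312 kg/m³.

0.0312 kg/m³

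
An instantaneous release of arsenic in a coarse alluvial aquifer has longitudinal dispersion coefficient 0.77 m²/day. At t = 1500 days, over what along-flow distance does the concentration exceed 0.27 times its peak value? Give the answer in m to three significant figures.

156 m

The plume is Gaussian with σ = √(2Dt) = √(2 × 0.77 × 1500) = 48.06 m.
C/C_peak = exp(−Δx²/(2σ²)) = 0.27 ⇒ Δx = σ·√(−2 ln 0.27) = 48.06 × 1.618 = 77.76 m.
Width = 2Δx = 156 m.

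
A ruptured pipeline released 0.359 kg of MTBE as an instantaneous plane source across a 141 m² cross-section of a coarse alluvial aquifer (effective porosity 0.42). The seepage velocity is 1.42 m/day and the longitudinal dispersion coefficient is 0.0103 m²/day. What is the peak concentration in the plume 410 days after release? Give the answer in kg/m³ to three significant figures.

The peak of an instantaneous 1D plume sits at x = vt; there the Gaussian factor is 1 and C_max = M/(n_e·A·√(4πDt)), where n_e·A is the pore area the mass is dissolved in.
√(4πDt) = √(4π × 0.0103 × 410) = 7.285 m, so C_max = 0.359/(0.42 × 141 × 7.285) = 0.000832 kg/m³.

0.000832 kg/m³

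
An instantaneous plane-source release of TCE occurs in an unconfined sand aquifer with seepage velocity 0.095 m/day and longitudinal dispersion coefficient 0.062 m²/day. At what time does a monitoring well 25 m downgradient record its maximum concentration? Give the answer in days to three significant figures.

For the 1D instantaneous-source solution, setting ∂C/∂t = 0 at fixed x gives v²t² + 2Dt − x² = 0, so t = (√(D² + v²x²) − D)/v².
√(D² + v²x²) = √(0.062² + 0.095² × 25²) = 2.376; v² = 0.009025.
t = (2.376 − 0.062)/0.009025 = 256 days (vs. the pure-advection estimate x/v = 263 d).

256 days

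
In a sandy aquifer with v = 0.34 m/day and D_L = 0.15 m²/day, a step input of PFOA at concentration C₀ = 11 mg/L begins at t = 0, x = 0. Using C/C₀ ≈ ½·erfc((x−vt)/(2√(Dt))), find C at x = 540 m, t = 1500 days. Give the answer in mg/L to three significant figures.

0.865 mg/L

For a continuous step input, C/C₀ ≈ ½·erfc((x−vt)/(2√(Dt))).
vt = 0.34 × 1500 = 510 m and 2√(Dt) = 2√(0.15 × 1500) = 30.00 m.
Argument (x−vt)/(2√(Dt)) = (540 − 510)/30.00 = 1.000; ½·erfc(1.000) = 0.07865.
C = 11 × 0.07865 = 0.865 mg/L.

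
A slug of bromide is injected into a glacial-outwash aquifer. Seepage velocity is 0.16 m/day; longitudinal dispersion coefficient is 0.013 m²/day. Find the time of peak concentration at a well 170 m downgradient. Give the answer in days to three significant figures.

For the 1D instantaneous-source solution, setting ∂C/∂t = 0 at fixed x gives v²t² + 2Dt − x² = 0, so t = (√(D² + v²x²) − D)/v².
√(D² + v²x²) = √(0.013² + 0.16² × 170²) = 27.20; v² = 0.0256.
t = (27.20 − 0.013)/0.0256 = 1060 days (vs. the pure-advection estimate x/v = 1060 d).

1060 days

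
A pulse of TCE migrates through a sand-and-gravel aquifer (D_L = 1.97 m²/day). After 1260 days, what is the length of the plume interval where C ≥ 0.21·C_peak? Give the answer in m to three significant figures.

The plume is Gaussian with σ = √(2Dt) = √(2 × 1.97 × 1260) = 70.46 m.
C/C_peak = exp(−Δx²/(2σ²)) = 0.21 ⇒ Δx = σ·√(−2 ln 0.21) = 70.46 × 1.767 = 124.5 m.
Width = 2Δx = 249 m.

249 m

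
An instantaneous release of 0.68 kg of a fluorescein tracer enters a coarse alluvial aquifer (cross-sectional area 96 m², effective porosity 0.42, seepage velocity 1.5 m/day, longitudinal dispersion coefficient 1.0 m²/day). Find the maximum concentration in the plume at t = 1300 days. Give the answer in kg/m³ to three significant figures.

0.000132 kg/m³

The peak of an instantaneous 1D plume sits at x = vt; there the Gaussian factor is 1 and C_max = M/(n_e·A·√(4πDt)), where n_e·A is the pore area the mass is dissolved in.
√(4πDt) = √(4π × 1.0 × 1300) = 127.8 m, so C_max = 0.68/(0.42 × 96 × 127.8) = 0.000132 kg/m³.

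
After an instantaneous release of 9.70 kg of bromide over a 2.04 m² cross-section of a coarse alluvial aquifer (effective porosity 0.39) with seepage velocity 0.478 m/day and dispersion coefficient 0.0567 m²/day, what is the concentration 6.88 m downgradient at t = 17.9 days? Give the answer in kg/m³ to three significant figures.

1.71 kg/m³

For an instantaneous plane source, C(x,t) = M/(n_e·A·√(4πDt)) · exp(−(x−vt)²/(4Dt)), with n_e·A the pore (flow) area.
Plume center vt = 0.478 × 17.9 = 8.5562 m, so the well at 6.88 m is 1.6762 m upgradient of the peak.
√(4πDt) = 3.571 m, giving peak height M/(n_e·A·√(4πDt)) = 9.70/(0.39 × 2.04 × 3.571) = 3.414 kg/m³.
(x−vt)²/(4Dt) = (-1.6762)²/(4 × 0.0567 × 17.9) = 0.6921; exp(−0.6921) = 0.5005.
C = 3.414 × 0.5005 = 1.71 kg/m³.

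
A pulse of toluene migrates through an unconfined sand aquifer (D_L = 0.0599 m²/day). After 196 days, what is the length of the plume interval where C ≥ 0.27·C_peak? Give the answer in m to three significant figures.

The plume is Gaussian with σ = √(2Dt) = √(2 × 0.0599 × 196) = 4.846 m.
C/C_peak = exp(−Δx²/(2σ²)) = 0.27 ⇒ Δx = σ·√(−2 ln 0.27) = 4.846 × 1.618 = 7.841 m.
Width = 2Δx = 15.7 m.

15.7 m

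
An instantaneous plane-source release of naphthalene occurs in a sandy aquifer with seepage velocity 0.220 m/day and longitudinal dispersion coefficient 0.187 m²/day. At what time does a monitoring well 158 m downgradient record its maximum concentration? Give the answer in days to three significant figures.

For the 1D instantaneous-source solution, setting ∂C/∂t = 0 at fixed x gives v²t² + 2Dt − x² = 0, so t = (√(D² + v²x²) − D)/v².
√(D² + v²x²) = √(0.187² + 0.220² × 158²) = 34.76; v² = 0.0484.
t = (34.76 − 0.187)/0.0484 = 714 days (vs. the pure-advection estimate x/v = 718 d).

714 days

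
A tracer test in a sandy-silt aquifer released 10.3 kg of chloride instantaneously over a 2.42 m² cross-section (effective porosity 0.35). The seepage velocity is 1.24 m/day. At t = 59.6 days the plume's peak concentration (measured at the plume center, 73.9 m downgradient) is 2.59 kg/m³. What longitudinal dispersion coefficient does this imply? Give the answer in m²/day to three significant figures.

At the plume center C_max = M/(n_e·A·√(4πDt)), so D = M²/(4πt·(n_e·A·C_max)²).
n_e·A·C_max = 0.35 × 2.42 × 2.59 = 2.194 kg/m.
D = 10.3²/(4π × 59.6 × 2.194²) = 0.0294 m²/day.

0.0294 m²/day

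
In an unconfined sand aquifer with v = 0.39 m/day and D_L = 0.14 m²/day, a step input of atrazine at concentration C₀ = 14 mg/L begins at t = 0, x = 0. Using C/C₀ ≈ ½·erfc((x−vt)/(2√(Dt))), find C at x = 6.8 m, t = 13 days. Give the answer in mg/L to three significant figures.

For a continuous step input, C/C₀ ≈ ½·erfc((x−vt)/(2√(Dt))).
vt = 0.39 × 13 = 5.07 m and 2√(Dt) = 2√(0.14 × 13) = 2.698 m.
Argument (x−vt)/(2√(Dt)) = (6.8 − 5.07)/2.698 = 0.6412; ½·erfc(0.6412) = 0.1823.
C = 14 × 0.1823 = 2.55 mg/L.

2.55 mg/L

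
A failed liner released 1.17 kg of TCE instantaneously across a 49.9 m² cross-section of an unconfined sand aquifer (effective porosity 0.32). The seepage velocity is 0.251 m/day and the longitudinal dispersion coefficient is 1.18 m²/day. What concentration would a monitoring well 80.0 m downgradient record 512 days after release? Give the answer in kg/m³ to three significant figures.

For an instantaneous plane source, C(x,t) = M/(n_e·A·√(4πDt)) · exp(−(x−vt)²/(4Dt)), with n_e·A the pore (flow) area.
Plume center vt = 0.251 × 512 = 128.512 m, so the well at 80.0 m is 48.512 m upgradient of the peak.
√(4πDt) = 87.13 m, giving peak height M/(n_e·A·√(4πDt)) = 1.17/(0.32 × 49.9 × 87.13) = 0.0008409 kg/m³.
(x−vt)²/(4Dt) = (-48.512)²/(4 × 1.18 × 512) = 0.9738; exp(−0.9738) = 0.3776.
C = 0.0008409 × 0.3776 = 0.000318 kg/m³.

0.000318 kg/m³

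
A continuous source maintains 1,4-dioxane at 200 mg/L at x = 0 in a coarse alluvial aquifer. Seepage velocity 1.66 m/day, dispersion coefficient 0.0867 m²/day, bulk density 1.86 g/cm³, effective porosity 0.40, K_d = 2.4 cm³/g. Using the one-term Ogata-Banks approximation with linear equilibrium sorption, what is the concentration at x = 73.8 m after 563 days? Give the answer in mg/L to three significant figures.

Retardation factor R = 1 + ρ_b·K_d/n = 1 + 1.86 × 2.4/0.40 = 12.16.
Sorption retards both mechanisms: v_R = v/R = 0.1365 m/day, D_R = D/R = 0.007130 m²/day.
v_R·t = 0.1365 × 563 = 76.8495 m; 2√(D_R t) = 4.007 m; argument = (73.8 − 76.8495)/4.007 = -0.7610.
C = C₀ × ½·erfc(-0.7610) = 200 × 0.8591 = 172 mg/L.

172 mg/L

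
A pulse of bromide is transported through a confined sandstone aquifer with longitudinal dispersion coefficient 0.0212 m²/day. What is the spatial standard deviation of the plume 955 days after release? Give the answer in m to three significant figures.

Dispersive spreading gives a Gaussian with σ² = 2Dt; advection only shifts the center.
σ = √(2 × 0.0212 × 955) = 6.36 m.

6.36 m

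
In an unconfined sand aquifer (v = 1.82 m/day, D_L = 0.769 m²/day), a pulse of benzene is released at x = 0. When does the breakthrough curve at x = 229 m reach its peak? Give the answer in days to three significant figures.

126 days

For the 1D instantaneous-source solution, setting ∂C/∂t = 0 at fixed x gives v²t² + 2Dt − x² = 0, so t = (√(D² + v²x²) − D)/v².
√(D² + v²x²) = √(0.769² + 1.82² × 229²) = 416.8; v² = 3.3124.
t = (416.8 − 0.769)/3.3124 = 126 days (vs. the pure-advection estimate x/v = 126 d).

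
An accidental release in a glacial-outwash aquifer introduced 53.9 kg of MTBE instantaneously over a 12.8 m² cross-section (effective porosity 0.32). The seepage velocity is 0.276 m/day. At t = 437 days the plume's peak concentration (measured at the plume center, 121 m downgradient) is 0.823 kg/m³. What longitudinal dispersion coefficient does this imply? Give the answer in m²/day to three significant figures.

0.0466 m²/day

At the plume center C_max = M/(n_e·A·√(4πDt)), so D = M²/(4πt·(n_e·A·C_max)²).
n_e·A·C_max = 0.32 × 12.8 × 0.823 = 3.371 kg/m.
D = 53.9²/(4π × 437 × 3.371²) = 0.0466 m²/day.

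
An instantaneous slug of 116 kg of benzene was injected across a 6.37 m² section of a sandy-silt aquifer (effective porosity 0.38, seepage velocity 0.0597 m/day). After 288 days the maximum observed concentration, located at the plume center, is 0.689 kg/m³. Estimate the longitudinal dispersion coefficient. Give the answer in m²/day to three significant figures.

At the plume center C_max = M/(n_e·A·√(4πDt)), so D = M²/(4πt·(n_e·A·C_max)²).
n_e·A·C_max = 0.38 × 6.37 × 0.689 = 1.668 kg/m.
D = 116²/(4π × 288 × 1.668²) = 1.34 m²/day.

1.34 m²/day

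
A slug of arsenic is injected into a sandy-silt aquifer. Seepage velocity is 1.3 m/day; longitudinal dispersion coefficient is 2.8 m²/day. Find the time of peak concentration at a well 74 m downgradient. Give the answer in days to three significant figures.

For the 1D instantaneous-source solution, setting ∂C/∂t = 0 at fixed x gives v²t² + 2Dt − x² = 0, so t = (√(D² + v²x²) − D)/v².
√(D² + v²x²) = √(2.8² + 1.3² × 74²) = 96.24; v² = 1.69.
t = (96.24 − 2.8)/1.69 = 55.3 days (vs. the pure-advection estimate x/v = 56.9 d).

55.3 days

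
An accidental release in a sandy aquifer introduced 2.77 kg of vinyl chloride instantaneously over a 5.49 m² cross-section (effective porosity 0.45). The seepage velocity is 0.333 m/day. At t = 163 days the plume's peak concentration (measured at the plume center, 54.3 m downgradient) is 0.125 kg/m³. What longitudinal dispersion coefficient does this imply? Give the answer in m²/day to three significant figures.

0.0393 m²/day

At the plume center C_max = M/(n_e·A·√(4πDt)), so D = M²/(4πt·(n_e·A·C_max)²).
n_e·A·C_max = 0.45 × 5.49 × 0.125 = 0.3088 kg/m.
D = 2.77²/(4π × 163 × 0.3088²) = 0.0393 m²/day.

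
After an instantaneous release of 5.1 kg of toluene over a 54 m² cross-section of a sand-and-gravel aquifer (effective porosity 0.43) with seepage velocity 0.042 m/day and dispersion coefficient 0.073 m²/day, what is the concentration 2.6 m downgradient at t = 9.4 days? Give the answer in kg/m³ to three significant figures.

For an instantaneous plane source, C(x,t) = M/(n_e·A·√(4πDt)) · exp(−(x−vt)²/(4Dt)), with n_e·A the pore (flow) area.
Plume center vt = 0.042 × 9.4 = 0.3948 m, so the well at 2.6 m is 2.2052 m downgradient of the peak.
√(4πDt) = 2.937 m, giving peak height M/(n_e·A·√(4πDt)) = 5.1/(0.43 × 54 × 2.937) = 0.07478 kg/m³.
(x−vt)²/(4Dt) = (2.2052)²/(4 × 0.073 × 9.4) = 1.772; exp(−1.772) = 0.1700.
C = 0.07478 × 0.1700 = 0.0127 kg/m³.

0.0127 kg/m³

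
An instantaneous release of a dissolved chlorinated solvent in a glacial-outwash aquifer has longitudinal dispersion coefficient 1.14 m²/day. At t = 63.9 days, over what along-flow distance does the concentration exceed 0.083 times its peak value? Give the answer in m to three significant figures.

53.9 m

The plume is Gaussian with σ = √(2Dt) = √(2 × 1.14 × 63.9) = 12.07 m.
C/C_peak = exp(−Δx²/(2σ²)) = 0.083 ⇒ Δx = σ·√(−2 ln 0.083) = 12.07 × 2.231 = 26.93 m.
Width = 2Δx = 53.9 m.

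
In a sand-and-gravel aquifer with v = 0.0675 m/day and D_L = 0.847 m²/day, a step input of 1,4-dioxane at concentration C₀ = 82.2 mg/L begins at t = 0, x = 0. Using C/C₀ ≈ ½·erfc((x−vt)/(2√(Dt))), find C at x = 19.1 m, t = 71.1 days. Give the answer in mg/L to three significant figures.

7.91 mg/L

For a continuous step input, C/C₀ ≈ ½·erfc((x−vt)/(2√(Dt))).
vt = 0.0675 × 71.1 = 4.79925 m and 2√(Dt) = 2√(0.847 × 71.1) = 15.52 m.
Argument (x−vt)/(2√(Dt)) = (19.1 − 4.79925)/15.52 = 0.9214; ½·erfc(0.9214) = 0.09628.
C = 82.2 × 0.09628 = 7.91 mg/L.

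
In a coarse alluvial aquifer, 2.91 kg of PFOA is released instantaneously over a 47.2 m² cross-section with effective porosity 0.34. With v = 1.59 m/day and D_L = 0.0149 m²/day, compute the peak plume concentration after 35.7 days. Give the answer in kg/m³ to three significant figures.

0.0701 kg/m³

The peak of an instantaneous 1D plume sits at x = vt; there the Gaussian factor is 1 and C_max = M/(n_e·A·√(4πDt)), where n_e·A is the pore area the mass is dissolved in.
√(4πDt) = √(4π × 0.0149 × 35.7) = 2.585 m, so C_max = 2.91/(0.34 × 47.2 × 2.585) = 0.0701 kg/m³.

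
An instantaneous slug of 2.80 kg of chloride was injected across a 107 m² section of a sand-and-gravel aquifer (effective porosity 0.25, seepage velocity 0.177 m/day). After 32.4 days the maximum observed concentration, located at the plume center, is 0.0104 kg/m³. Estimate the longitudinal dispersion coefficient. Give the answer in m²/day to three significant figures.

0.249 m²/day

At the plume center C_max = M/(n_e·A·√(4πDt)), so D = M²/(4πt·(n_e·A·C_max)²).
n_e·A·C_max = 0.25 × 107 × 0.0104 = 0.2782 kg/m.
D = 2.80²/(4π × 32.4 × 0.2782²) = 0.249 m²/day.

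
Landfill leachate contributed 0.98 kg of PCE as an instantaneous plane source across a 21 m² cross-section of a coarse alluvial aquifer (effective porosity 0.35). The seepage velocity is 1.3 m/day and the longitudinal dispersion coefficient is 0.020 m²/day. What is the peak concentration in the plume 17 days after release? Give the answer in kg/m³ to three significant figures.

The peak of an instantaneous 1D plume sits at x = vt; there the Gaussian factor is 1 and C_max = M/(n_e·A·√(4πDt)), where n_e·A is the pore area the mass is dissolved in.
√(4πDt) = √(4π × 0.020 × 17) = 2.067 m, so C_max = 0.98/(0.35 × 21 × 2.067) = 0.0645 kg/m³.

0.0645 kg/m³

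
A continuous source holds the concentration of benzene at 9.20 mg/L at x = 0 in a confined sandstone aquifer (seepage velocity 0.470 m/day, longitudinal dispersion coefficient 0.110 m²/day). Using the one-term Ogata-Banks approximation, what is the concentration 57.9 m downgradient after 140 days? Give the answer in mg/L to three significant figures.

For a continuous step input, C/C₀ ≈ ½·erfc((x−vt)/(2√(Dt))).
vt = 0.470 × 140 = 65.8 m and 2√(Dt) = 2√(0.110 × 140) = 7.849 m.
Argument (x−vt)/(2√(Dt)) = (57.9 − 65.8)/7.849 = -1.006; ½·erfc(-1.006) = 0.9226.
C = 9.20 × 0.9226 = 8.49 mg/L.

8.49 mg/L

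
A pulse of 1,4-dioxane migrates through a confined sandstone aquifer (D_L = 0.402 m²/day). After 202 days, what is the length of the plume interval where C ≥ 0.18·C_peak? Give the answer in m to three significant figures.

The plume is Gaussian with σ = √(2Dt) = √(2 × 0.402 × 202) = 12.74 m.
C/C_peak = exp(−Δx²/(2σ²)) = 0.18 ⇒ Δx = σ·√(−2 ln 0.18) = 12.74 × 1.852 = 23.59 m.
Width = 2Δx = 47.2 m.

47.2 m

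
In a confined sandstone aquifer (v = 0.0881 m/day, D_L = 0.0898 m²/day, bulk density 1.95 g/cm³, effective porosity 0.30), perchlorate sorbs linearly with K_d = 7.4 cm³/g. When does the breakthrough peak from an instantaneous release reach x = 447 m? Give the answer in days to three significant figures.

Retardation factor R = 1 + ρ_b·K_d/n = 1 + 1.95 × 7.4/0.30 = 49.10.
Sorption retards both mechanisms: v_R = v/R = 0.001794 m/day, D_R = D/R = 0.001829 m²/day.
Peak time from v_R²t² + 2D_R t − x² = 0: t = (√(D_R² + v_R²x²) − D_R)/v_R².
√(D_R² + v_R²x²) = √(0.001829² + 0.001794² × 447²) = 0.8019; v_R² = 3.218e-06.
t = (0.8019 − 0.001829)/3.218e-06 = 249000 days.

249000 days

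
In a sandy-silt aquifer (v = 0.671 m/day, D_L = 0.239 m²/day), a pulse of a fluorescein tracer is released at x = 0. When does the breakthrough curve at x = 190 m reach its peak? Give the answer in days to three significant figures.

For the 1D instantaneous-source solution, setting ∂C/∂t = 0 at fixed x gives v²t² + 2Dt − x² = 0, so t = (√(D² + v²x²) − D)/v².
√(D² + v²x²) = √(0.239² + 0.671² × 190²) = 127.5; v² = 0.450241.
t = (127.5 − 0.239)/0.450241 = 283 days (vs. the pure-advection estimate x/v = 283 d).

283 days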